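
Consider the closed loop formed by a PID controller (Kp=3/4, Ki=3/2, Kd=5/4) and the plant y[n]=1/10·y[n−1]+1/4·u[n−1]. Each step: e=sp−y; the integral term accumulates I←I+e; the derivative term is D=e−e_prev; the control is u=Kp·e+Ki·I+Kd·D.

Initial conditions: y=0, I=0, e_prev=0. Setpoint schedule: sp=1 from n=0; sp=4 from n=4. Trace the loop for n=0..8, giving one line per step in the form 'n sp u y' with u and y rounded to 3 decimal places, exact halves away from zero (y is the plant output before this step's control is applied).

(exact arithmetic carried between steps; '≈' marks a value shown rounded to 6 d.p. or computed from one; I and e_prev carry over from the previous line; the table rounds u and y to 3 d.p., halves away from zero)
n=0: y=0, sp=1, e=sp−y=1; I=1, D=e−e_prev=1; u=3/4·1+3/2·1+5/4·1=3.5; next y=1/10·0+1/4·3.5=0.875
n=1: y=0.875, sp=1, e=sp−y=0.125; I=1.125, D=e−e_prev=-0.875; u=3/4·0.125+3/2·1.125+5/4·(-0.875)=0.6875; next y=1/10·0.875+1/4·0.6875=0.259375
n=2: y=0.259375, sp=1, e=sp−y=0.740625; I=1.865625, D=e−e_prev=0.615625; u=3/4·0.740625+3/2·1.865625+5/4·0.615625≈4.123438; next y=1/10·0.259375+1/4·4.123438≈1.056797
n=3: y≈1.056797, sp=1, e=sp−y≈-0.056797; I≈1.808828, D=e−e_prev≈-0.797422; u=3/4·(-0.056797)+3/2·1.808828+5/4·(-0.797422)≈1.673867; next y=1/10·1.056797+1/4·1.673867≈0.524146
n=4: y≈0.524146, sp=4, e=sp−y≈3.475854; I≈5.284682, D=e−e_prev≈3.532650; u=3/4·3.475854+3/2·5.284682+5/4·3.532650≈14.949726; next y=1/10·0.524146+1/4·14.949726≈3.789846
n=5: y≈3.789846, sp=4, e=sp−y≈0.210154; I≈5.494836, D=e−e_prev≈-3.265700; u=3/4·0.210154+3/2·5.494836+5/4·(-3.265700)≈4.317744; next y=1/10·3.789846+1/4·4.317744≈1.458421
n=6: y≈1.458421, sp=4, e=sp−y≈2.541579; I≈8.036415, D=e−e_prev≈2.331425; u=3/4·2.541579+3/2·8.036415+5/4·2.331425≈16.875088; next y=1/10·1.458421+1/4·16.875088≈4.364614
n=7: y≈4.364614, sp=4, e=sp−y≈-0.364614; I≈7.671801, D=e−e_prev≈-2.906193; u=3/4·(-0.364614)+3/2·7.671801+5/4·(-2.906193)≈7.601499; next y=1/10·4.364614+1/4·7.601499≈2.336836
n=8: y≈2.336836, sp=4, e=sp−y≈1.663164; I≈9.334965, D=e−e_prev≈2.027778; u=3/4·1.663164+3/2·9.334965+5/4·2.027778≈17.784543; next y=1/10·2.336836+1/4·17.784543≈4.679819

0 1 3.500 0.000
1 1 0.688 0.875
2 1 4.123 0.259
3 1 1.674 1.057
4 4 14.950 0.524
5 4 4.318 3.790
6 4 16.875 1.458
7 4 7.601 4.365
8 4 17.785 2.337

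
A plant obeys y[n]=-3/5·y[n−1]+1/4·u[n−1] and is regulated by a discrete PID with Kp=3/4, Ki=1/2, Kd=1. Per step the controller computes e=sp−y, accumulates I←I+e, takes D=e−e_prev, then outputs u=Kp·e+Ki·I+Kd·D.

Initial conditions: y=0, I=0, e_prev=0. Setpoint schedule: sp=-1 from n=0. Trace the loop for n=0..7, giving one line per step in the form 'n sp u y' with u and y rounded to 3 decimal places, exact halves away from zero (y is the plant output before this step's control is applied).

(exact arithmetic carried between steps; '≈' marks a value shown rounded to 6 d.p. or computed from one; I and e_prev carry over from the previous line; the table rounds u and y to 3 d.p., halves away from zero)
n=0: y=0, sp=-1, e=sp−y=-1; I=-1, D=e−e_prev=-1; u=3/4·(-1)+1/2·(-1)+1·(-1)=-2.25; next y=-3/5·0+1/4·(-2.25)=-0.5625
n=1: y=-0.5625, sp=-1, e=sp−y=-0.4375; I=-1.4375, D=e−e_prev=0.5625; u=3/4·(-0.4375)+1/2·(-1.4375)+1·0.5625=-0.484375; next y=-3/5·(-0.5625)+1/4·(-0.484375)≈0.216406
n=2: y≈0.216406, sp=-1, e=sp−y≈-1.216406; I≈-2.653906, D=e−e_prev≈-0.778906; u=3/4·(-1.216406)+1/2·(-2.653906)+1·(-0.778906)≈-3.018164; next y=-3/5·0.216406+1/4·(-3.018164)≈-0.884385
n=3: y≈-0.884385, sp=-1, e=sp−y≈-0.115615; I≈-2.769521, D=e−e_prev≈1.100791; u=3/4·(-0.115615)+1/2·(-2.769521)+1·1.100791≈-0.370681; next y=-3/5·(-0.884385)+1/4·(-0.370681)≈0.437961
n=4: y≈0.437961, sp=-1, e=sp−y≈-1.437961; I≈-4.207482, D=e−e_prev≈-1.322345; u=3/4·(-1.437961)+1/2·(-4.207482)+1·(-1.322345)≈-4.504557; next y=-3/5·0.437961+1/4·(-4.504557)≈-1.388916
n=5: y≈-1.388916, sp=-1, e=sp−y≈0.388916; I≈-3.818567, D=e−e_prev≈1.826876; u=3/4·0.388916+1/2·(-3.818567)+1·1.826876≈0.209280; next y=-3/5·(-1.388916)+1/4·0.209280≈0.885669
n=6: y≈0.885669, sp=-1, e=sp−y≈-1.885669; I≈-5.704236, D=e−e_prev≈-2.274585; u=3/4·(-1.885669)+1/2·(-5.704236)+1·(-2.274585)≈-6.540955; next y=-3/5·0.885669+1/4·(-6.540955)≈-2.166640
n=7: y≈-2.166640, sp=-1, e=sp−y≈1.166640; I≈-4.537596, D=e−e_prev≈3.052309; u=3/4·1.166640+1/2·(-4.537596)+1·3.052309≈1.658492; next y=-3/5·(-2.166640)+1/4·1.658492≈1.714607

0 -1 -2.250 0.000
1 -1 -0.484 -0.563
2 -1 -3.018 0.216
3 -1 -0.371 -0.884
4 -1 -4.505 0.438
5 -1 0.209 -1.389
6 -1 -6.541 0.886
7 -1 1.658 -2.167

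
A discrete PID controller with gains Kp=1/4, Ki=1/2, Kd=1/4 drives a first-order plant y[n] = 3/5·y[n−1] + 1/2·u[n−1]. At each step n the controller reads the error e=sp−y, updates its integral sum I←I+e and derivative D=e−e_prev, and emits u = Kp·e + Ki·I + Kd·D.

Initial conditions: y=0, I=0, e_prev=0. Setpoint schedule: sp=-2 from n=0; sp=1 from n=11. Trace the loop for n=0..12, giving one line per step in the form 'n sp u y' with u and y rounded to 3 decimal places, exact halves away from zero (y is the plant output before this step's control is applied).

(exact arithmetic carried between steps; '≈' marks a value shown rounded to 6 d.p. or computed from one; I and e_prev carry over from the previous line; the table rounds u and y to 3 d.p., halves away from zero)
n=0: y=0, sp=-2, e=sp−y=-2; I=-2, D=e−e_prev=-2; u=1/4·(-2)+1/2·(-2)+1/4·(-2)=-2; next y=3/5·0+1/2·(-2)=-1
n=1: y=-1, sp=-2, e=sp−y=-1; I=-3, D=e−e_prev=1; u=1/4·(-1)+1/2·(-3)+1/4·1=-1.5; next y=3/5·(-1)+1/2·(-1.5)=-1.35
n=2: y=-1.35, sp=-2, e=sp−y=-0.65; I=-3.65, D=e−e_prev=0.35; u=1/4·(-0.65)+1/2·(-3.65)+1/4·0.35=-1.9; next y=3/5·(-1.35)+1/2·(-1.9)=-1.76
n=3: y=-1.76, sp=-2, e=sp−y=-0.24; I=-3.89, D=e−e_prev=0.41; u=1/4·(-0.24)+1/2·(-3.89)+1/4·0.41=-1.9025; next y=3/5·(-1.76)+1/2·(-1.9025)=-2.00725
n=4: y=-2.00725, sp=-2, e=sp−y=0.00725; I=-3.88275, D=e−e_prev=0.24725; u=1/4·0.00725+1/2·(-3.88275)+1/4·0.24725=-1.87775; next y=3/5·(-2.00725)+1/2·(-1.87775)=-2.143225
n=5: y=-2.143225, sp=-2, e=sp−y=0.143225; I=-3.739525, D=e−e_prev=0.135975; u=1/4·0.143225+1/2·(-3.739525)+1/4·0.135975≈-1.799963; next y=3/5·(-2.143225)+1/2·(-1.799963)≈-2.185916
n=6: y≈-2.185916, sp=-2, e=sp−y≈0.185916; I≈-3.553609, D=e−e_prev≈0.042691; u=1/4·0.185916+1/2·(-3.553609)+1/4·0.042691≈-1.719653; next y=3/5·(-2.185916)+1/2·(-1.719653)≈-2.171376
n=7: y=-2.171376, sp=-2, e=sp−y=0.171376; I≈-3.382233, D=e−e_prev≈-0.014540; u=1/4·0.171376+1/2·(-3.382233)+1/4·(-0.014540)≈-1.651907; next y=3/5·(-2.171376)+1/2·(-1.651907)≈-2.128779
n=8: y≈-2.128779, sp=-2, e=sp−y≈0.128779; I≈-3.253453, D=e−e_prev≈-0.042597; u=1/4·0.128779+1/2·(-3.253453)+1/4·(-0.042597)≈-1.605181; next y=3/5·(-2.128779)+1/2·(-1.605181)≈-2.079858
n=9: y≈-2.079858, sp=-2, e=sp−y≈0.079858; I≈-3.173595, D=e−e_prev≈-0.048921; u=1/4·0.079858+1/2·(-3.173595)+1/4·(-0.048921)≈-1.579063; next y=3/5·(-2.079858)+1/2·(-1.579063)≈-2.037447
n=10: y≈-2.037447, sp=-2, e=sp−y≈0.037447; I≈-3.136149, D=e−e_prev≈-0.042412; u=1/4·0.037447+1/2·(-3.136149)+1/4·(-0.042412)≈-1.569316; next y=3/5·(-2.037447)+1/2·(-1.569316)≈-2.007126
n=11: y≈-2.007126, sp=1, e=sp−y≈3.007126; I≈-0.129023, D=e−e_prev≈2.969679; u=1/4·3.007126+1/2·(-0.129023)+1/4·2.969679≈1.429690; next y=3/5·(-2.007126)+1/2·1.429690≈-0.489431
n=12: y≈-0.489431, sp=1, e=sp−y≈1.489431; I≈1.360408, D=e−e_prev≈-1.517695; u=1/4·1.489431+1/2·1.360408+1/4·(-1.517695)≈0.673138; next y=3/5·(-0.489431)+1/2·0.673138≈0.042910

0 -2 -2.000 0.000
1 -2 -1.500 -1.000
2 -2 -1.900 -1.350
3 -2 -1.903 -1.760
4 -2 -1.878 -2.007
5 -2 -1.800 -2.143
6 -2 -1.720 -2.186
7 -2 -1.652 -2.171
8 -2 -1.605 -2.129
9 -2 -1.579 -2.080
10 -2 -1.569 -2.037
11 1 1.430 -2.007
12 1 0.673 -0.489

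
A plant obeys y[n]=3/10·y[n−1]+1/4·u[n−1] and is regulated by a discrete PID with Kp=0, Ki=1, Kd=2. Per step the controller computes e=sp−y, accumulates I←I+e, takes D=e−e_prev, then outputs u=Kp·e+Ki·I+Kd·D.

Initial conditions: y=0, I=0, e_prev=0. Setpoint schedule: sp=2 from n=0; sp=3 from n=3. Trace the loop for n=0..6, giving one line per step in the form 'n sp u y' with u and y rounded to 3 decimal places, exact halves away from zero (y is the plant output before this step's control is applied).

0 2 6.000 0.000
1 2 -0.500 1.500
2 2 6.525 0.325
3 3 4.639 1.729
4 3 6.869 1.678
5 3 6.462 2.221
6 3 8.143 2.282

(exact arithmetic carried between steps; '≈' marks a value shown rounded to 6 d.p. or computed from one; I and e_prev carry over from the previous line; the table rounds u and y to 3 d.p., halves away from zero)
n=0: y=0, sp=2, e=sp−y=2; I=2, D=e−e_prev=2; u=0·2+1·2+2·2=6; next y=3/10·0+1/4·6=1.5
n=1: y=1.5, sp=2, e=sp−y=0.5; I=2.5, D=e−e_prev=-1.5; u=0·0.5+1·2.5+2·(-1.5)=-0.5; next y=3/10·1.5+1/4·(-0.5)=0.325
n=2: y=0.325, sp=2, e=sp−y=1.675; I=4.175, D=e−e_prev=1.175; u=0·1.675+1·4.175+2·1.175=6.525; next y=3/10·0.325+1/4·6.525=1.72875
n=3: y=1.72875, sp=3, e=sp−y=1.27125; I=5.44625, D=e−e_prev=-0.40375; u=0·1.27125+1·5.44625+2·(-0.40375)=4.63875; next y=3/10·1.72875+1/4·4.63875≈1.678313
n=4: y≈1.678313, sp=3, e=sp−y≈1.321688; I≈6.767938, D=e−e_prev≈0.050438; u=0·1.321688+1·6.767938+2·0.050438≈6.868813; next y=3/10·1.678313+1/4·6.868813≈2.220697
n=5: y≈2.220697, sp=3, e=sp−y≈0.779303; I≈7.547241, D=e−e_prev≈-0.542384; u=0·0.779303+1·7.547241+2·(-0.542384)≈6.462472; next y=3/10·2.220697+1/4·6.462472≈2.281827
n=6: y≈2.281827, sp=3, e=sp−y≈0.718173; I≈8.265414, D=e−e_prev≈-0.061130; u=0·0.718173+1·8.265414+2·(-0.061130)≈8.143153; next y=3/10·2.281827+1/4·8.143153≈2.720336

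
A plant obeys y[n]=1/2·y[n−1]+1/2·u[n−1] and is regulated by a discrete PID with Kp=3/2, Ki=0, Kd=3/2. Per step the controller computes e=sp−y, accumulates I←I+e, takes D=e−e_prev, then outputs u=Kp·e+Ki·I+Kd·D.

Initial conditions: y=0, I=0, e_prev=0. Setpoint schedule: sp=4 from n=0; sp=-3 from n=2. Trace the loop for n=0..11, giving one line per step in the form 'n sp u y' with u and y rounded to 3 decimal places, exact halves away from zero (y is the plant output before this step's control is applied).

(exact arithmetic carried between steps; '≈' marks a value shown rounded to 6 d.p. or computed from one; I and e_prev carry over from the previous line; the table rounds u and y to 3 d.p., halves away from zero)
n=0: y=0, sp=4, e=sp−y=4; I=4, D=e−e_prev=4; u=3/2·4+0·4+3/2·4=12; next y=1/2·0+1/2·12=6
n=1: y=6, sp=4, e=sp−y=-2; I=2, D=e−e_prev=-6; u=3/2·(-2)+0·2+3/2·(-6)=-12; next y=1/2·6+1/2·(-12)=-3
n=2: y=-3, sp=-3, e=sp−y=0; I=2, D=e−e_prev=2; u=3/2·0+0·2+3/2·2=3; next y=1/2·(-3)+1/2·3=0
n=3: y=0, sp=-3, e=sp−y=-3; I=-1, D=e−e_prev=-3; u=3/2·(-3)+0·(-1)+3/2·(-3)=-9; next y=1/2·0+1/2·(-9)=-4.5
n=4: y=-4.5, sp=-3, e=sp−y=1.5; I=0.5, D=e−e_prev=4.5; u=3/2·1.5+0·0.5+3/2·4.5=9; next y=1/2·(-4.5)+1/2·9=2.25
n=5: y=2.25, sp=-3, e=sp−y=-5.25; I=-4.75, D=e−e_prev=-6.75; u=3/2·(-5.25)+0·(-4.75)+3/2·(-6.75)=-18; next y=1/2·2.25+1/2·(-18)=-7.875
n=6: y=-7.875, sp=-3, e=sp−y=4.875; I=0.125, D=e−e_prev=10.125; u=3/2·4.875+0·0.125+3/2·10.125=22.5; next y=1/2·(-7.875)+1/2·22.5=7.3125
n=7: y=7.3125, sp=-3, e=sp−y=-10.3125; I=-10.1875, D=e−e_prev=-15.1875; u=3/2·(-10.3125)+0·(-10.1875)+3/2·(-15.1875)=-38.25; next y=1/2·7.3125+1/2·(-38.25)=-15.46875
n=8: y=-15.46875, sp=-3, e=sp−y=12.46875; I=2.28125, D=e−e_prev=22.78125; u=3/2·12.46875+0·2.28125+3/2·22.78125=52.875; next y=1/2·(-15.46875)+1/2·52.875=18.703125
n=9: y=18.703125, sp=-3, e=sp−y=-21.703125; I=-19.421875, D=e−e_prev=-34.171875; u=3/2·(-21.703125)+0·(-19.421875)+3/2·(-34.171875)=-83.8125; next y=1/2·18.703125+1/2·(-83.8125)≈-32.554688
n=10: y≈-32.554688, sp=-3, e=sp−y≈29.554688; I≈10.132813, D=e−e_prev≈51.257813; u=3/2·29.554688+0·10.132813+3/2·51.257813≈121.21875; next y=1/2·(-32.554688)+1/2·121.21875≈44.332031
n=11: y≈44.332031, sp=-3, e=sp−y≈-47.332031; I≈-37.199219, D=e−e_prev≈-76.886719; u=3/2·(-47.332031)+0·(-37.199219)+3/2·(-76.886719)≈-186.328125; next y=1/2·44.332031+1/2·(-186.328125)≈-70.998047

0 4 12.000 0.000
1 4 -12.000 6.000
2 -3 3.000 -3.000
3 -3 -9.000 0.000
4 -3 9.000 -4.500
5 -3 -18.000 2.250
6 -3 22.500 -7.875
7 -3 -38.250 7.313
8 -3 52.875 -15.469
9 -3 -83.813 18.703
10 -3 121.219 -32.555
11 -3 -186.328 44.332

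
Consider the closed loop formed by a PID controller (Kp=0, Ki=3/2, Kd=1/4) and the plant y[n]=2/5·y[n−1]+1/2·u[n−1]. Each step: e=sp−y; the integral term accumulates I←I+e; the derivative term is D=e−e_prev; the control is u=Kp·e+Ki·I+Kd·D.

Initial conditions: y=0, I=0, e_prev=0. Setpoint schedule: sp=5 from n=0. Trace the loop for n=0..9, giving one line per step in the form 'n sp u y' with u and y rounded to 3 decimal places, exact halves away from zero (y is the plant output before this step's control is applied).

0 5 8.750 0.000
1 5 7.344 4.375
2 5 7.543 5.422
3 5 6.265 5.940
4 5 5.740 5.508
5 5 5.631 5.073
6 5 5.812 4.845
7 5 5.989 4.844
8 5 6.069 4.932
9 5 6.061 5.007

(exact arithmetic carried between steps; '≈' marks a value shown rounded to 6 d.p. or computed from one; I and e_prev carry over from the previous line; the table rounds u and y to 3 d.p., halves away from zero)
n=0: y=0, sp=5, e=sp−y=5; I=5, D=e−e_prev=5; u=0·5+3/2·5+1/4·5=8.75; next y=2/5·0+1/2·8.75=4.375
n=1: y=4.375, sp=5, e=sp−y=0.625; I=5.625, D=e−e_prev=-4.375; u=0·0.625+3/2·5.625+1/4·(-4.375)=7.34375; next y=2/5·4.375+1/2·7.34375=5.421875
n=2: y=5.421875, sp=5, e=sp−y=-0.421875; I=5.203125, D=e−e_prev=-1.046875; u=0·(-0.421875)+3/2·5.203125+1/4·(-1.046875)≈7.542969; next y=2/5·5.421875+1/2·7.542969≈5.940234
n=3: y≈5.940234, sp=5, e=sp−y≈-0.940234; I≈4.262891, D=e−e_prev≈-0.518359; u=0·(-0.940234)+3/2·4.262891+1/4·(-0.518359)≈6.264746; next y=2/5·5.940234+1/2·6.264746≈5.508467
n=4: y≈5.508467, sp=5, e=sp−y≈-0.508467; I≈3.754424, D=e−e_prev≈0.431768; u=0·(-0.508467)+3/2·3.754424+1/4·0.431768≈5.739578; next y=2/5·5.508467+1/2·5.739578≈5.073176
n=5: y≈5.073176, sp=5, e=sp−y≈-0.073176; I≈3.681248, D=e−e_prev≈0.435291; u=0·(-0.073176)+3/2·3.681248+1/4·0.435291≈5.630695; next y=2/5·5.073176+1/2·5.630695≈4.844618
n=6: y≈4.844618, sp=5, e=sp−y≈0.155382; I≈3.836630, D=e−e_prev≈0.228558; u=0·0.155382+3/2·3.836630+1/4·0.228558≈5.812085; next y=2/5·4.844618+1/2·5.812085≈4.843890
n=7: y≈4.843890, sp=5, e=sp−y≈0.156110; I≈3.992741, D=e−e_prev≈0.000728; u=0·0.156110+3/2·3.992741+1/4·0.000728≈5.989293; next y=2/5·4.843890+1/2·5.989293≈4.932202
n=8: y≈4.932202, sp=5, e=sp−y≈0.067798; I≈4.060538, D=e−e_prev≈-0.088313; u=0·0.067798+3/2·4.060538+1/4·(-0.088313)≈6.068729; next y=2/5·4.932202+1/2·6.068729≈5.007246
n=9: y≈5.007246, sp=5, e=sp−y≈-0.007246; I≈4.053293, D=e−e_prev≈-0.075043; u=0·(-0.007246)+3/2·4.053293+1/4·(-0.075043)≈6.061178; next y=2/5·5.007246+1/2·6.061178≈5.033487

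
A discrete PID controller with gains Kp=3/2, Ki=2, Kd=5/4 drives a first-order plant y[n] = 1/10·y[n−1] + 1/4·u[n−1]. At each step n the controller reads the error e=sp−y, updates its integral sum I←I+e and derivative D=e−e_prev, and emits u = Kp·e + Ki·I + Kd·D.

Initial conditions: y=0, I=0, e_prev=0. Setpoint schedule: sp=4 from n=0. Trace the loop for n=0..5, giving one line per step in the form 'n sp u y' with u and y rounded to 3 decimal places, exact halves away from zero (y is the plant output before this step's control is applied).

(exact arithmetic carried between steps; '≈' marks a value shown rounded to 6 d.p. or computed from one; I and e_prev carry over from the previous line; the table rounds u and y to 3 d.p., halves away from zero)
n=0: y=0, sp=4, e=sp−y=4; I=4, D=e−e_prev=4; u=3/2·4+2·4+5/4·4=19; next y=1/10·0+1/4·19=4.75
n=1: y=4.75, sp=4, e=sp−y=-0.75; I=3.25, D=e−e_prev=-4.75; u=3/2·(-0.75)+2·3.25+5/4·(-4.75)=-0.5625; next y=1/10·4.75+1/4·(-0.5625)=0.334375
n=2: y=0.334375, sp=4, e=sp−y=3.665625; I=6.915625, D=e−e_prev=4.415625; u=3/2·3.665625+2·6.915625+5/4·4.415625≈24.849219; next y=1/10·0.334375+1/4·24.849219≈6.245742
n=3: y≈6.245742, sp=4, e=sp−y≈-2.245742; I≈4.669883, D=e−e_prev≈-5.911367; u=3/2·(-2.245742)+2·4.669883+5/4·(-5.911367)≈-1.418057; next y=1/10·6.245742+1/4·(-1.418057)≈0.270060
n=4: y≈0.270060, sp=4, e=sp−y≈3.729940; I≈8.399823, D=e−e_prev≈5.975682; u=3/2·3.729940+2·8.399823+5/4·5.975682≈29.864158; next y=1/10·0.270060+1/4·29.864158≈7.493046
n=5: y≈7.493046, sp=4, e=sp−y≈-3.493046; I≈4.906777, D=e−e_prev≈-7.222985; u=3/2·(-3.493046)+2·4.906777+5/4·(-7.222985)≈-4.454746; next y=1/10·7.493046+1/4·(-4.454746)≈-0.364382

0 4 19.000 0.000
1 4 -0.563 4.750
2 4 24.849 0.334
3 4 -1.418 6.246
4 4 29.864 0.270
5 4 -4.455 7.493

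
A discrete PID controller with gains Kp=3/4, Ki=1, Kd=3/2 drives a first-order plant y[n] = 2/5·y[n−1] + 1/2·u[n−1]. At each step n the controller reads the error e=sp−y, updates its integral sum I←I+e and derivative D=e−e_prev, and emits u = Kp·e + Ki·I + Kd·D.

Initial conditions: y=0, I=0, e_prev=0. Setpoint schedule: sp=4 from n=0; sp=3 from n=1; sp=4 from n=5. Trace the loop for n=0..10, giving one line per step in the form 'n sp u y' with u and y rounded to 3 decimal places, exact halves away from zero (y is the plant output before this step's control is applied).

0 4 13.000 0.000
1 3 -13.375 6.500
2 3 28.784 -4.088
3 3 -34.755 12.757
4 3 62.108 -12.274
5 4 -81.776 26.144
6 4 136.075 -30.430
7 4 -194.817 55.865
8 4 308.276 -75.062
9 4 -456.373 124.113
10 4 705.903 -178.541

(exact arithmetic carried between steps; '≈' marks a value shown rounded to 6 d.p. or computed from one; I and e_prev carry over from the previous line; the table rounds u and y to 3 d.p., halves away from zero)
n=0: y=0, sp=4, e=sp−y=4; I=4, D=e−e_prev=4; u=3/4·4+1·4+3/2·4=13; next y=2/5·0+1/2·13=6.5
n=1: y=6.5, sp=3, e=sp−y=-3.5; I=0.5, D=e−e_prev=-7.5; u=3/4·(-3.5)+1·0.5+3/2·(-7.5)=-13.375; next y=2/5·6.5+1/2·(-13.375)=-4.0875
n=2: y=-4.0875, sp=3, e=sp−y=7.0875; I=7.5875, D=e−e_prev=10.5875; u=3/4·7.0875+1·7.5875+3/2·10.5875=28.784375; next y=2/5·(-4.0875)+1/2·28.784375≈12.757188
n=3: y≈12.757188, sp=3, e=sp−y≈-9.757188; I≈-2.169688, D=e−e_prev≈-16.844688; u=3/4·(-9.757188)+1·(-2.169688)+3/2·(-16.844688)≈-34.754609; next y=2/5·12.757188+1/2·(-34.754609)≈-12.274430
n=4: y≈-12.274430, sp=3, e=sp−y≈15.274430; I≈13.104742, D=e−e_prev≈25.031617; u=3/4·15.274430+1·13.104742+3/2·25.031617≈62.107990; next y=2/5·(-12.274430)+1/2·62.107990≈26.144223
n=5: y≈26.144223, sp=4, e=sp−y≈-22.144223; I≈-9.039481, D=e−e_prev≈-37.418653; u=3/4·(-22.144223)+1·(-9.039481)+3/2·(-37.418653)≈-81.775628; next y=2/5·26.144223+1/2·(-81.775628)≈-30.430125
n=6: y≈-30.430125, sp=4, e=sp−y≈34.430125; I≈25.390644, D=e−e_prev≈56.574348; u=3/4·34.430125+1·25.390644+3/2·56.574348≈136.074759; next y=2/5·(-30.430125)+1/2·136.074759≈55.865330
n=7: y≈55.865330, sp=4, e=sp−y≈-51.865330; I≈-26.474686, D=e−e_prev≈-86.295454; u=3/4·(-51.865330)+1·(-26.474686)+3/2·(-86.295454)≈-194.816865; next y=2/5·55.865330+1/2·(-194.816865)≈-75.062300
n=8: y≈-75.062300, sp=4, e=sp−y≈79.062300; I≈52.587614, D=e−e_prev≈130.927630; u=3/4·79.062300+1·52.587614+3/2·130.927630≈308.275785; next y=2/5·(-75.062300)+1/2·308.275785≈124.112972
n=9: y≈124.112972, sp=4, e=sp−y≈-120.112972; I≈-67.525358, D=e−e_prev≈-199.175273; u=3/4·(-120.112972)+1·(-67.525358)+3/2·(-199.175273)≈-456.372996; next y=2/5·124.112972+1/2·(-456.372996)≈-178.541309
n=10: y≈-178.541309, sp=4, e=sp−y≈182.541309; I≈115.015951, D=e−e_prev≈302.654281; u=3/4·182.541309+1·115.015951+3/2·302.654281≈705.903355; next y=2/5·(-178.541309)+1/2·705.903355≈281.535154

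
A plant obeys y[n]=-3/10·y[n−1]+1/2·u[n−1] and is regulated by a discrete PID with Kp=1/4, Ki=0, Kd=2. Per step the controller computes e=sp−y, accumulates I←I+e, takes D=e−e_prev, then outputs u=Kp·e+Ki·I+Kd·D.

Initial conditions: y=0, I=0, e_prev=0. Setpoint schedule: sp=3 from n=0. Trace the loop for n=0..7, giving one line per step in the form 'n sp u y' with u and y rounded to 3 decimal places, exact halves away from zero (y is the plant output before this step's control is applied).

0 3 6.750 0.000
1 3 -6.844 3.375
2 3 17.477 -4.434
3 3 -30.774 10.069
4 3 62.305 -18.408
5 3 -118.584 36.675
6 3 232.262 -70.294
7 3 -448.583 137.220

(exact arithmetic carried between steps; '≈' marks a value shown rounded to 6 d.p. or computed from one; I and e_prev carry over from the previous line; the table rounds u and y to 3 d.p., halves away from zero)
n=0: y=0, sp=3, e=sp−y=3; I=3, D=e−e_prev=3; u=1/4·3+0·3+2·3=6.75; next y=-3/10·0+1/2·6.75=3.375
n=1: y=3.375, sp=3, e=sp−y=-0.375; I=2.625, D=e−e_prev=-3.375; u=1/4·(-0.375)+0·2.625+2·(-3.375)=-6.84375; next y=-3/10·3.375+1/2·(-6.84375)=-4.434375
n=2: y=-4.434375, sp=3, e=sp−y=7.434375; I=10.059375, D=e−e_prev=7.809375; u=1/4·7.434375+0·10.059375+2·7.809375≈17.477344; next y=-3/10·(-4.434375)+1/2·17.477344≈10.068984
n=3: y≈10.068984, sp=3, e=sp−y≈-7.068984; I≈2.990391, D=e−e_prev≈-14.503359; u=1/4·(-7.068984)+0·2.990391+2·(-14.503359)≈-30.773965; next y=-3/10·10.068984+1/2·(-30.773965)≈-18.407678
n=4: y≈-18.407678, sp=3, e=sp−y≈21.407678; I≈24.398068, D=e−e_prev≈28.476662; u=1/4·21.407678+0·24.398068+2·28.476662≈62.305244; next y=-3/10·(-18.407678)+1/2·62.305244≈36.674925
n=5: y≈36.674925, sp=3, e=sp−y≈-33.674925; I≈-9.276857, D=e−e_prev≈-55.082603; u=1/4·(-33.674925)+0·(-9.276857)+2·(-55.082603)≈-118.583937; next y=-3/10·36.674925+1/2·(-118.583937)≈-70.294446
n=6: y≈-70.294446, sp=3, e=sp−y≈73.294446; I≈64.017589, D=e−e_prev≈106.969371; u=1/4·73.294446+0·64.017589+2·106.969371≈232.262354; next y=-3/10·(-70.294446)+1/2·232.262354≈137.219511
n=7: y≈137.219511, sp=3, e=sp−y≈-134.219511; I≈-70.201922, D=e−e_prev≈-207.513957; u=1/4·(-134.219511)+0·(-70.201922)+2·(-207.513957)≈-448.582791; next y=-3/10·137.219511+1/2·(-448.582791)≈-265.457249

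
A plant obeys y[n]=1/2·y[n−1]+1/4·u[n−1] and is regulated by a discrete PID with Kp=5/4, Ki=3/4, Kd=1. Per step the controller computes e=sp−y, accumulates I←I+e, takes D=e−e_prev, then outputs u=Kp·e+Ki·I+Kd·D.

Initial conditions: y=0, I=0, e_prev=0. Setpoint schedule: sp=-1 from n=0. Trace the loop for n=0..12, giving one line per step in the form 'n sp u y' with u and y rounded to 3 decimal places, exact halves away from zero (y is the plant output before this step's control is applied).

0 -1 -3.000 0.000
1 -1 -0.500 -0.750
2 -1 -2.188 -0.500
3 -1 -1.422 -0.797
4 -1 -2.000 -0.754
5 -1 -1.772 -0.877
6 -1 -1.974 -0.882
7 -1 -1.909 -0.934
8 -1 -1.981 -0.944
9 -1 -1.964 -0.967
10 -1 -1.989 -0.975
11 -1 -1.986 -0.985
12 -1 -1.995 -0.989

(exact arithmetic carried between steps; '≈' marks a value shown rounded to 6 d.p. or computed from one; I and e_prev carry over from the previous line; the table rounds u and y to 3 d.p., halves away from zero)
n=0: y=0, sp=-1, e=sp−y=-1; I=-1, D=e−e_prev=-1; u=5/4·(-1)+3/4·(-1)+1·(-1)=-3; next y=1/2·0+1/4·(-3)=-0.75
n=1: y=-0.75, sp=-1, e=sp−y=-0.25; I=-1.25, D=e−e_prev=0.75; u=5/4·(-0.25)+3/4·(-1.25)+1·0.75=-0.5; next y=1/2·(-0.75)+1/4·(-0.5)=-0.5
n=2: y=-0.5, sp=-1, e=sp−y=-0.5; I=-1.75, D=e−e_prev=-0.25; u=5/4·(-0.5)+3/4·(-1.75)+1·(-0.25)=-2.1875; next y=1/2·(-0.5)+1/4·(-2.1875)=-0.796875
n=3: y=-0.796875, sp=-1, e=sp−y=-0.203125; I=-1.953125, D=e−e_prev=0.296875; u=5/4·(-0.203125)+3/4·(-1.953125)+1·0.296875=-1.421875; next y=1/2·(-0.796875)+1/4·(-1.421875)≈-0.753906
n=4: y≈-0.753906, sp=-1, e=sp−y≈-0.246094; I≈-2.199219, D=e−e_prev≈-0.042969; u=5/4·(-0.246094)+3/4·(-2.199219)+1·(-0.042969)≈-2; next y=1/2·(-0.753906)+1/4·(-2)≈-0.876953
n=5: y≈-0.876953, sp=-1, e=sp−y≈-0.123047; I≈-2.322266, D=e−e_prev≈0.123047; u=5/4·(-0.123047)+3/4·(-2.322266)+1·0.123047≈-1.772461; next y=1/2·(-0.876953)+1/4·(-1.772461)≈-0.881592
n=6: y≈-0.881592, sp=-1, e=sp−y≈-0.118408; I≈-2.440674, D=e−e_prev≈0.004639; u=5/4·(-0.118408)+3/4·(-2.440674)+1·0.004639≈-1.973877; next y=1/2·(-0.881592)+1/4·(-1.973877)≈-0.934265
n=7: y≈-0.934265, sp=-1, e=sp−y≈-0.065735; I≈-2.506409, D=e−e_prev≈0.052673; u=5/4·(-0.065735)+3/4·(-2.506409)+1·0.052673≈-1.909302; next y=1/2·(-0.934265)+1/4·(-1.909302)≈-0.944458
n=8: y≈-0.944458, sp=-1, e=sp−y≈-0.055542; I≈-2.561951, D=e−e_prev≈0.010193; u=5/4·(-0.055542)+3/4·(-2.561951)+1·0.010193≈-1.980698; next y=1/2·(-0.944458)+1/4·(-1.980698)≈-0.967403
n=9: y≈-0.967403, sp=-1, e=sp−y≈-0.032597; I≈-2.594547, D=e−e_prev≈0.022945; u=5/4·(-0.032597)+3/4·(-2.594547)+1·0.022945≈-1.963711; next y=1/2·(-0.967403)+1/4·(-1.963711)≈-0.974629
n=10: y≈-0.974629, sp=-1, e=sp−y≈-0.025371; I≈-2.619918, D=e−e_prev≈0.007226; u=5/4·(-0.025371)+3/4·(-2.619918)+1·0.007226≈-1.989426; next y=1/2·(-0.974629)+1/4·(-1.989426)≈-0.984671
n=11: y≈-0.984671, sp=-1, e=sp−y≈-0.015329; I≈-2.635247, D=e−e_prev≈0.010042; u=5/4·(-0.015329)+3/4·(-2.635247)+1·0.010042≈-1.985554; next y=1/2·(-0.984671)+1/4·(-1.985554)≈-0.988724
n=12: y≈-0.988724, sp=-1, e=sp−y≈-0.011276; I≈-2.646523, D=e−e_prev≈0.004053; u=5/4·(-0.011276)+3/4·(-2.646523)+1·0.004053≈-1.994934; next y=1/2·(-0.988724)+1/4·(-1.994934)≈-0.993096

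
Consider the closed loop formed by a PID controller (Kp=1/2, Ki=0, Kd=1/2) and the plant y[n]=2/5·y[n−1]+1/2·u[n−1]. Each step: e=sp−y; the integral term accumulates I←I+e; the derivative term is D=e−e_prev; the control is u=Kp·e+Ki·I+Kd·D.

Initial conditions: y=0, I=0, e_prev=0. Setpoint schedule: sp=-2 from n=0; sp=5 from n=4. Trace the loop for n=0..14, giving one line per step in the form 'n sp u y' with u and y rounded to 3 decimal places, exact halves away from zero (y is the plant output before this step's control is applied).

(exact arithmetic carried between steps; '≈' marks a value shown rounded to 6 d.p. or computed from one; I and e_prev carry over from the previous line; the table rounds u and y to 3 d.p., halves away from zero)
n=0: y=0, sp=-2, e=sp−y=-2; I=-2, D=e−e_prev=-2; u=1/2·(-2)+0·(-2)+1/2·(-2)=-2; next y=2/5·0+1/2·(-2)=-1
n=1: y=-1, sp=-2, e=sp−y=-1; I=-3, D=e−e_prev=1; u=1/2·(-1)+0·(-3)+1/2·1=0; next y=2/5·(-1)+1/2·0=-0.4
n=2: y=-0.4, sp=-2, e=sp−y=-1.6; I=-4.6, D=e−e_prev=-0.6; u=1/2·(-1.6)+0·(-4.6)+1/2·(-0.6)=-1.1; next y=2/5·(-0.4)+1/2·(-1.1)=-0.71
n=3: y=-0.71, sp=-2, e=sp−y=-1.29; I=-5.89, D=e−e_prev=0.31; u=1/2·(-1.29)+0·(-5.89)+1/2·0.31=-0.49; next y=2/5·(-0.71)+1/2·(-0.49)=-0.529
n=4: y=-0.529, sp=5, e=sp−y=5.529; I=-0.361, D=e−e_prev=6.819; u=1/2·5.529+0·(-0.361)+1/2·6.819=6.174; next y=2/5·(-0.529)+1/2·6.174=2.8754
n=5: y=2.8754, sp=5, e=sp−y=2.1246; I=1.7636, D=e−e_prev=-3.4044; u=1/2·2.1246+0·1.7636+1/2·(-3.4044)=-0.6399; next y=2/5·2.8754+1/2·(-0.6399)=0.83021
n=6: y=0.83021, sp=5, e=sp−y=4.16979; I=5.93339, D=e−e_prev=2.04519; u=1/2·4.16979+0·5.93339+1/2·2.04519=3.10749; next y=2/5·0.83021+1/2·3.10749=1.885829
n=7: y=1.885829, sp=5, e=sp−y=3.114171; I=9.047561, D=e−e_prev=-1.055619; u=1/2·3.114171+0·9.047561+1/2·(-1.055619)=1.029276; next y=2/5·1.885829+1/2·1.029276≈1.268970
n=8: y≈1.268970, sp=5, e=sp−y≈3.731030; I≈12.778591, D=e−e_prev≈0.616859; u=1/2·3.731030+0·12.778591+1/2·0.616859≈2.173945; next y=2/5·1.268970+1/2·2.173945≈1.594560
n=9: y≈1.594560, sp=5, e=sp−y≈3.405440; I≈16.184031, D=e−e_prev≈-0.325591; u=1/2·3.405440+0·16.184031+1/2·(-0.325591)≈1.539925; next y=2/5·1.594560+1/2·1.539925≈1.407786
n=10: y≈1.407786, sp=5, e=sp−y≈3.592214; I≈19.776245, D=e−e_prev≈0.186774; u=1/2·3.592214+0·19.776245+1/2·0.186774≈1.889494; next y=2/5·1.407786+1/2·1.889494≈1.507861
n=11: y≈1.507861, sp=5, e=sp−y≈3.492139; I≈23.268383, D=e−e_prev≈-0.100075; u=1/2·3.492139+0·23.268383+1/2·(-0.100075)≈1.696032; next y=2/5·1.507861+1/2·1.696032≈1.451160
n=12: y≈1.451160, sp=5, e=sp−y≈3.548840; I≈26.817223, D=e−e_prev≈0.056701; u=1/2·3.548840+0·26.817223+1/2·0.056701≈1.802770; next y=2/5·1.451160+1/2·1.802770≈1.481849
n=13: y≈1.481849, sp=5, e=sp−y≈3.518151; I≈30.335374, D=e−e_prev≈-0.030689; u=1/2·3.518151+0·30.335374+1/2·(-0.030689)≈1.743731; next y=2/5·1.481849+1/2·1.743731≈1.464605
n=14: y≈1.464605, sp=5, e=sp−y≈3.535395; I≈33.870768, D=e−e_prev≈0.017244; u=1/2·3.535395+0·33.870768+1/2·0.017244≈1.776319; next y=2/5·1.464605+1/2·1.776319≈1.474002

0 -2 -2.000 0.000
1 -2 0.000 -1.000
2 -2 -1.100 -0.400
3 -2 -0.490 -0.710
4 5 6.174 -0.529
5 5 -0.640 2.875
6 5 3.107 0.830
7 5 1.029 1.886
8 5 2.174 1.269
9 5 1.540 1.595
10 5 1.889 1.408
11 5 1.696 1.508
12 5 1.803 1.451
13 5 1.744 1.482
14 5 1.776 1.465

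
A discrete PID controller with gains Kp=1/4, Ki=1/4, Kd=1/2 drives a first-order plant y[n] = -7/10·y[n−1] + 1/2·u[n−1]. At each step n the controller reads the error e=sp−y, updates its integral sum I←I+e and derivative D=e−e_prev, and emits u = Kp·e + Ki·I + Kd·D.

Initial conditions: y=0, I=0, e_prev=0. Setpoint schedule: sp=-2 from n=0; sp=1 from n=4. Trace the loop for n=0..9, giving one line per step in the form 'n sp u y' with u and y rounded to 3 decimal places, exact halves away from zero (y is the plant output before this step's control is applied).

(exact arithmetic carried between steps; '≈' marks a value shown rounded to 6 d.p. or computed from one; I and e_prev carry over from the previous line; the table rounds u and y to 3 d.p., halves away from zero)
n=0: y=0, sp=-2, e=sp−y=-2; I=-2, D=e−e_prev=-2; u=1/4·(-2)+1/4·(-2)+1/2·(-2)=-2; next y=-7/10·0+1/2·(-2)=-1
n=1: y=-1, sp=-2, e=sp−y=-1; I=-3, D=e−e_prev=1; u=1/4·(-1)+1/4·(-3)+1/2·1=-0.5; next y=-7/10·(-1)+1/2·(-0.5)=0.45
n=2: y=0.45, sp=-2, e=sp−y=-2.45; I=-5.45, D=e−e_prev=-1.45; u=1/4·(-2.45)+1/4·(-5.45)+1/2·(-1.45)=-2.7; next y=-7/10·0.45+1/2·(-2.7)=-1.665
n=3: y=-1.665, sp=-2, e=sp−y=-0.335; I=-5.785, D=e−e_prev=2.115; u=1/4·(-0.335)+1/4·(-5.785)+1/2·2.115=-0.4725; next y=-7/10·(-1.665)+1/2·(-0.4725)=0.92925
n=4: y=0.92925, sp=1, e=sp−y=0.07075; I=-5.71425, D=e−e_prev=0.40575; u=1/4·0.07075+1/4·(-5.71425)+1/2·0.40575=-1.208; next y=-7/10·0.92925+1/2·(-1.208)=-1.254475
n=5: y=-1.254475, sp=1, e=sp−y=2.254475; I=-3.459775, D=e−e_prev=2.183725; u=1/4·2.254475+1/4·(-3.459775)+1/2·2.183725≈0.790538; next y=-7/10·(-1.254475)+1/2·0.790538≈1.273401
n=6: y≈1.273401, sp=1, e=sp−y≈-0.273401; I≈-3.733176, D=e−e_prev≈-2.527876; u=1/4·(-0.273401)+1/4·(-3.733176)+1/2·(-2.527876)≈-2.265583; next y=-7/10·1.273401+1/2·(-2.265583)≈-2.024172
n=7: y≈-2.024172, sp=1, e=sp−y≈3.024172; I≈-0.709004, D=e−e_prev≈3.297573; u=1/4·3.024172+1/4·(-0.709004)+1/2·3.297573≈2.227579; next y=-7/10·(-2.024172)+1/2·2.227579≈2.530710
n=8: y≈2.530710, sp=1, e=sp−y≈-1.530710; I≈-2.239714, D=e−e_prev≈-4.554882; u=1/4·(-1.530710)+1/4·(-2.239714)+1/2·(-4.554882)≈-3.220047; next y=-7/10·2.530710+1/2·(-3.220047)≈-3.381520
n=9: y≈-3.381520, sp=1, e=sp−y≈4.381520; I≈2.141806, D=e−e_prev≈5.912230; u=1/4·4.381520+1/4·2.141806+1/2·5.912230≈4.586947; next y=-7/10·(-3.381520)+1/2·4.586947≈4.660538

0 -2 -2.000 0.000
1 -2 -0.500 -1.000
2 -2 -2.700 0.450
3 -2 -0.473 -1.665
4 1 -1.208 0.929
5 1 0.791 -1.254
6 1 -2.266 1.273
7 1 2.228 -2.024
8 1 -3.220 2.531
9 1 4.587 -3.382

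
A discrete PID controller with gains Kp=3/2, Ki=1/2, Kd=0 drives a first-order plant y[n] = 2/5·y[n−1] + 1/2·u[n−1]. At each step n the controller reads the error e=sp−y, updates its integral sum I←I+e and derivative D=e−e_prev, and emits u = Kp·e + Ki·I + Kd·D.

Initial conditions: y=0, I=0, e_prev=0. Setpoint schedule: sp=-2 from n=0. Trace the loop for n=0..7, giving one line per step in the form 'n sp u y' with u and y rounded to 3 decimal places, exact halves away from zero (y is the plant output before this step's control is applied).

(exact arithmetic carried between steps; '≈' marks a value shown rounded to 6 d.p. or computed from one; I and e_prev carry over from the previous line; the table rounds u and y to 3 d.p., halves away from zero)
n=0: y=0, sp=-2, e=sp−y=-2; I=-2, D=e−e_prev=-2; u=3/2·(-2)+1/2·(-2)+0·(-2)=-4; next y=2/5·0+1/2·(-4)=-2
n=1: y=-2, sp=-2, e=sp−y=0; I=-2, D=e−e_prev=2; u=3/2·0+1/2·(-2)+0·2=-1; next y=2/5·(-2)+1/2·(-1)=-1.3
n=2: y=-1.3, sp=-2, e=sp−y=-0.7; I=-2.7, D=e−e_prev=-0.7; u=3/2·(-0.7)+1/2·(-2.7)+0·(-0.7)=-2.4; next y=2/5·(-1.3)+1/2·(-2.4)=-1.72
n=3: y=-1.72, sp=-2, e=sp−y=-0.28; I=-2.98, D=e−e_prev=0.42; u=3/2·(-0.28)+1/2·(-2.98)+0·0.42=-1.91; next y=2/5·(-1.72)+1/2·(-1.91)=-1.643
n=4: y=-1.643, sp=-2, e=sp−y=-0.357; I=-3.337, D=e−e_prev=-0.077; u=3/2·(-0.357)+1/2·(-3.337)+0·(-0.077)=-2.204; next y=2/5·(-1.643)+1/2·(-2.204)=-1.7592
n=5: y=-1.7592, sp=-2, e=sp−y=-0.2408; I=-3.5778, D=e−e_prev=0.1162; u=3/2·(-0.2408)+1/2·(-3.5778)+0·0.1162=-2.1501; next y=2/5·(-1.7592)+1/2·(-2.1501)=-1.77873
n=6: y=-1.77873, sp=-2, e=sp−y=-0.22127; I=-3.79907, D=e−e_prev=0.01953; u=3/2·(-0.22127)+1/2·(-3.79907)+0·0.01953=-2.23144; next y=2/5·(-1.77873)+1/2·(-2.23144)=-1.827212
n=7: y=-1.827212, sp=-2, e=sp−y=-0.172788; I=-3.971858, D=e−e_prev=0.048482; u=3/2·(-0.172788)+1/2·(-3.971858)+0·0.048482=-2.245111; next y=2/5·(-1.827212)+1/2·(-2.245111)≈-1.853440

0 -2 -4.000 0.000
1 -2 -1.000 -2.000
2 -2 -2.400 -1.300
3 -2 -1.910 -1.720
4 -2 -2.204 -1.643
5 -2 -2.150 -1.759
6 -2 -2.231 -1.779
7 -2 -2.245 -1.827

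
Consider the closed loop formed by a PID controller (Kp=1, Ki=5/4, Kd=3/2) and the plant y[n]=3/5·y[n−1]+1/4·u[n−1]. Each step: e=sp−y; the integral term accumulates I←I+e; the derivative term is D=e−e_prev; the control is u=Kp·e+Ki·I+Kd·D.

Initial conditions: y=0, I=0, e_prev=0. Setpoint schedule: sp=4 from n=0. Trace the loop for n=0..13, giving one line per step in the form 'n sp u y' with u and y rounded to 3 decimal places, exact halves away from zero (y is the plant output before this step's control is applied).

(exact arithmetic carried between steps; '≈' marks a value shown rounded to 6 d.p. or computed from one; I and e_prev carry over from the previous line; the table rounds u and y to 3 d.p., halves away from zero)
n=0: y=0, sp=4, e=sp−y=4; I=4, D=e−e_prev=4; u=1·4+5/4·4+3/2·4=15; next y=3/5·0+1/4·15=3.75
n=1: y=3.75, sp=4, e=sp−y=0.25; I=4.25, D=e−e_prev=-3.75; u=1·0.25+5/4·4.25+3/2·(-3.75)=-0.0625; next y=3/5·3.75+1/4·(-0.0625)=2.234375
n=2: y=2.234375, sp=4, e=sp−y=1.765625; I=6.015625, D=e−e_prev=1.515625; u=1·1.765625+5/4·6.015625+3/2·1.515625≈11.558594; next y=3/5·2.234375+1/4·11.558594≈4.230273
n=3: y≈4.230273, sp=4, e=sp−y≈-0.230273; I≈5.785352, D=e−e_prev≈-1.995898; u=1·(-0.230273)+5/4·5.785352+3/2·(-1.995898)≈4.007568; next y=3/5·4.230273+1/4·4.007568≈3.540056
n=4: y≈3.540056, sp=4, e=sp−y≈0.459944; I≈6.245295, D=e−e_prev≈0.690217; u=1·0.459944+5/4·6.245295+3/2·0.690217≈9.301889; next y=3/5·3.540056+1/4·9.301889≈4.449506
n=5: y≈4.449506, sp=4, e=sp−y≈-0.449506; I≈5.795789, D=e−e_prev≈-0.909450; u=1·(-0.449506)+5/4·5.795789+3/2·(-0.909450)≈5.431056; next y=3/5·4.449506+1/4·5.431056≈4.027468
n=6: y≈4.027468, sp=4, e=sp−y≈-0.027468; I≈5.768322, D=e−e_prev≈0.422038; u=1·(-0.027468)+5/4·5.768322+3/2·0.422038≈7.815992; next y=3/5·4.027468+1/4·7.815992≈4.370479
n=7: y≈4.370479, sp=4, e=sp−y≈-0.370479; I≈5.397843, D=e−e_prev≈-0.343011; u=1·(-0.370479)+5/4·5.397843+3/2·(-0.343011)≈5.862309; next y=3/5·4.370479+1/4·5.862309≈4.087864
n=8: y≈4.087864, sp=4, e=sp−y≈-0.087864; I≈5.309979, D=e−e_prev≈0.282614; u=1·(-0.087864)+5/4·5.309979+3/2·0.282614≈6.973530; next y=3/5·4.087864+1/4·6.973530≈4.196101
n=9: y≈4.196101, sp=4, e=sp−y≈-0.196101; I≈5.113878, D=e−e_prev≈-0.108237; u=1·(-0.196101)+5/4·5.113878+3/2·(-0.108237)≈6.033890; next y=3/5·4.196101+1/4·6.033890≈4.026133
n=10: y≈4.026133, sp=4, e=sp−y≈-0.026133; I≈5.087744, D=e−e_prev≈0.169968; u=1·(-0.026133)+5/4·5.087744+3/2·0.169968≈6.588499; next y=3/5·4.026133+1/4·6.588499≈4.062805
n=11: y≈4.062805, sp=4, e=sp−y≈-0.062805; I≈5.024940, D=e−e_prev≈-0.036671; u=1·(-0.062805)+5/4·5.024940+3/2·(-0.036671)≈6.163363; next y=3/5·4.062805+1/4·6.163363≈3.978523
n=12: y≈3.978523, sp=4, e=sp−y≈0.021477; I≈5.046416, D=e−e_prev≈0.084281; u=1·0.021477+5/4·5.046416+3/2·0.084281≈6.455918; next y=3/5·3.978523+1/4·6.455918≈4.001094
n=13: y≈4.001094, sp=4, e=sp−y≈-0.001094; I≈5.045322, D=e−e_prev≈-0.022570; u=1·(-0.001094)+5/4·5.045322+3/2·(-0.022570)≈6.271704; next y=3/5·4.001094+1/4·6.271704≈3.968582

0 4 15.000 0.000
1 4 -0.063 3.750
2 4 11.559 2.234
3 4 4.008 4.230
4 4 9.302 3.540
5 4 5.431 4.450
6 4 7.816 4.027
7 4 5.862 4.370
8 4 6.974 4.088
9 4 6.034 4.196
10 4 6.588 4.026
11 4 6.163 4.063
12 4 6.456 3.979
13 4 6.272 4.001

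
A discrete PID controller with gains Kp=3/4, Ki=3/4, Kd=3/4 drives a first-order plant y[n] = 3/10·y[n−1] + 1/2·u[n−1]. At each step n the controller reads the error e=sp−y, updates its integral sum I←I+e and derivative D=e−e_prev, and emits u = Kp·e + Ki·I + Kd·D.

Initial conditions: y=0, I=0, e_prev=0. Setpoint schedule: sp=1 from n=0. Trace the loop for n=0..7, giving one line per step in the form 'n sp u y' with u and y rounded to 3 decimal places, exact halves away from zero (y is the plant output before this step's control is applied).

0 1 2.250 0.000
1 1 -0.281 1.125
2 1 2.557 0.197
3 1 -0.103 1.338
4 1 2.722 0.350
5 1 -0.043 1.466
6 1 2.802 0.418
7 1 -0.041 1.526

(exact arithmetic carried between steps; '≈' marks a value shown rounded to 6 d.p. or computed from one; I and e_prev carry over from the previous line; the table rounds u and y to 3 d.p., halves away from zero)
n=0: y=0, sp=1, e=sp−y=1; I=1, D=e−e_prev=1; u=3/4·1+3/4·1+3/4·1=2.25; next y=3/10·0+1/2·2.25=1.125
n=1: y=1.125, sp=1, e=sp−y=-0.125; I=0.875, D=e−e_prev=-1.125; u=3/4·(-0.125)+3/4·0.875+3/4·(-1.125)=-0.28125; next y=3/10·1.125+1/2·(-0.28125)=0.196875
n=2: y=0.196875, sp=1, e=sp−y=0.803125; I=1.678125, D=e−e_prev=0.928125; u=3/4·0.803125+3/4·1.678125+3/4·0.928125≈2.557031; next y=3/10·0.196875+1/2·2.557031≈1.337578
n=3: y≈1.337578, sp=1, e=sp−y≈-0.337578; I≈1.340547, D=e−e_prev≈-1.140703; u=3/4·(-0.337578)+3/4·1.340547+3/4·(-1.140703)≈-0.103301; next y=3/10·1.337578+1/2·(-0.103301)≈0.349623
n=4: y≈0.349623, sp=1, e=sp−y≈0.650377; I≈1.990924, D=e−e_prev≈0.987955; u=3/4·0.650377+3/4·1.990924+3/4·0.987955≈2.721942; next y=3/10·0.349623+1/2·2.721942≈1.465858
n=5: y≈1.465858, sp=1, e=sp−y≈-0.465858; I≈1.525066, D=e−e_prev≈-1.116235; u=3/4·(-0.465858)+3/4·1.525066+3/4·(-1.116235)≈-0.042770; next y=3/10·1.465858+1/2·(-0.042770)≈0.418372
n=6: y≈0.418372, sp=1, e=sp−y≈0.581628; I≈2.106694, D=e−e_prev≈1.047486; u=3/4·0.581628+3/4·2.106694+3/4·1.047486≈2.801855; next y=3/10·0.418372+1/2·2.801855≈1.526439
n=7: y≈1.526439, sp=1, e=sp−y≈-0.526439; I≈1.580254, D=e−e_prev≈-1.108067; u=3/4·(-0.526439)+3/4·1.580254+3/4·(-1.108067)≈-0.040689; next y=3/10·1.526439+1/2·(-0.040689)≈0.437587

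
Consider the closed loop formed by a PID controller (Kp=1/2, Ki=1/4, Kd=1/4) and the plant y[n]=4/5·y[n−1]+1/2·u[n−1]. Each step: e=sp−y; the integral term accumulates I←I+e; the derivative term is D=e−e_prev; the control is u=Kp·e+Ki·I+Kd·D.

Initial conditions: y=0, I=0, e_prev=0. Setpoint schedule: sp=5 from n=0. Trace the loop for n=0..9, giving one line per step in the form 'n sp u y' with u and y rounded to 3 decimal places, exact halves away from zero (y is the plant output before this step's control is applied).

(exact arithmetic carried between steps; '≈' marks a value shown rounded to 6 d.p. or computed from one; I and e_prev carry over from the previous line; the table rounds u and y to 3 d.p., halves away from zero)
n=0: y=0, sp=5, e=sp−y=5; I=5, D=e−e_prev=5; u=1/2·5+1/4·5+1/4·5=5; next y=4/5·0+1/2·5=2.5
n=1: y=2.5, sp=5, e=sp−y=2.5; I=7.5, D=e−e_prev=-2.5; u=1/2·2.5+1/4·7.5+1/4·(-2.5)=2.5; next y=4/5·2.5+1/2·2.5=3.25
n=2: y=3.25, sp=5, e=sp−y=1.75; I=9.25, D=e−e_prev=-0.75; u=1/2·1.75+1/4·9.25+1/4·(-0.75)=3; next y=4/5·3.25+1/2·3=4.1
n=3: y=4.1, sp=5, e=sp−y=0.9; I=10.15, D=e−e_prev=-0.85; u=1/2·0.9+1/4·10.15+1/4·(-0.85)=2.775; next y=4/5·4.1+1/2·2.775=4.6675
n=4: y=4.6675, sp=5, e=sp−y=0.3325; I=10.4825, D=e−e_prev=-0.5675; u=1/2·0.3325+1/4·10.4825+1/4·(-0.5675)=2.645; next y=4/5·4.6675+1/2·2.645=5.0565
n=5: y=5.0565, sp=5, e=sp−y=-0.0565; I=10.426, D=e−e_prev=-0.389; u=1/2·(-0.0565)+1/4·10.426+1/4·(-0.389)=2.481; next y=4/5·5.0565+1/2·2.481=5.2857
n=6: y=5.2857, sp=5, e=sp−y=-0.2857; I=10.1403, D=e−e_prev=-0.2292; u=1/2·(-0.2857)+1/4·10.1403+1/4·(-0.2292)=2.334925; next y=4/5·5.2857+1/2·2.334925≈5.396023
n=7: y≈5.396023, sp=5, e=sp−y≈-0.396023; I≈9.744278, D=e−e_prev≈-0.110323; u=1/2·(-0.396023)+1/4·9.744278+1/4·(-0.110323)≈2.210478; next y=4/5·5.396023+1/2·2.210478≈5.422057
n=8: y≈5.422057, sp=5, e=sp−y≈-0.422057; I≈9.322221, D=e−e_prev≈-0.026034; u=1/2·(-0.422057)+1/4·9.322221+1/4·(-0.026034)≈2.113018; next y=4/5·5.422057+1/2·2.113018≈5.394155
n=9: y≈5.394155, sp=5, e=sp−y≈-0.394155; I≈8.928066, D=e−e_prev≈0.027902; u=1/2·(-0.394155)+1/4·8.928066+1/4·0.027902≈2.041915; next y=4/5·5.394155+1/2·2.041915≈5.336281

0 5 5.000 0.000
1 5 2.500 2.500
2 5 3.000 3.250
3 5 2.775 4.100
4 5 2.645 4.668
5 5 2.481 5.057
6 5 2.335 5.286
7 5 2.210 5.396
8 5 2.113 5.422
9 5 2.042 5.394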